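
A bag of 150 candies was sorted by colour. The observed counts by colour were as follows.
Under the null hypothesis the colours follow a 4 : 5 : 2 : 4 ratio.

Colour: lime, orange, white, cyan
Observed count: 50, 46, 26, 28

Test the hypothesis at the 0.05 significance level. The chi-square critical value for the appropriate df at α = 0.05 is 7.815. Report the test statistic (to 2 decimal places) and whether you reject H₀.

8.22; reject

Ratio total = 15. Expected counts: 150×4/15 = 40, 150×5/15 = 50, 150×2/15 = 20, 150×4/15 = 40.
cat         O        E   (O−E)²/E
lime       50       40      2.500
orange     46       50      0.320
white      26       20      1.800
cyan       28       40      3.600
Sum = 8.22
df = 3. Since 8.22 > 7.815, we reject H₀.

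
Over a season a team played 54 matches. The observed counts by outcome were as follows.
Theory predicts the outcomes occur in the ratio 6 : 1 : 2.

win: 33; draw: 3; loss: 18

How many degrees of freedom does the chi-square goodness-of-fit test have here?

There are k = 3 categories and no parameters were estimated from the data, so df = 3 − 1 = 2.

2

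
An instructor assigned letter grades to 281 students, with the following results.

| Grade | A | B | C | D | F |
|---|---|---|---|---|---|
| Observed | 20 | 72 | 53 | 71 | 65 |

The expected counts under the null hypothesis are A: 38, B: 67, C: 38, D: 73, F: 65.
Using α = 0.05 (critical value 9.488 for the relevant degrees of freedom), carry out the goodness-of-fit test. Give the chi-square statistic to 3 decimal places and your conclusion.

14.875; reject

cat         O        E   (O−E)²/E
A          20       38     8.5263
B          72       67     0.3731
C          53       38     5.9211
D          71       73     0.0548
F          65       65     0.0000
Sum = 14.875
df = 4. Since 14.875 > 9.488, we reject H₀.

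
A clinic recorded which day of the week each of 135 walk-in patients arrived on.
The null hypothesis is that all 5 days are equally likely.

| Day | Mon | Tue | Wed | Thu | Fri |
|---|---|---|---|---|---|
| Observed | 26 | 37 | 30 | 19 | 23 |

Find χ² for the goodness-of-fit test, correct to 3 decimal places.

7.037

Expected count for each of the 5 categories: 135/5 = 27.
cat         O        E   (O−E)²/E
Mon        26       27     0.0370
Tue        37       27     3.7037
Wed        30       27     0.3333
Thu        19       27     2.3704
Fri        23       27     0.5926
Sum = 7.037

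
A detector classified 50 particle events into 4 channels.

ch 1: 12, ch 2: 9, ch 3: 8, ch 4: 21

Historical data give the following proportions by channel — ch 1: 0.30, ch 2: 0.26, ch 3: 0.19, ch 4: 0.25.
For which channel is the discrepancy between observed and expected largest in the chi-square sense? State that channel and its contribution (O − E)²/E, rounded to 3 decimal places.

Expected counts E_i = n·p_i: 50×0.30 = 15, 50×0.26 = 13, 50×0.19 = 9.5, 50×0.25 = 12.5.
χ² = (12−15)²/15 + (9−13)²/13 + (8−9.5)²/9.5 + (21−12.5)²/12.5
   = 0.6000 + 1.2308 + 0.2368 + 5.7800
The largest term is for ch 4: 5.780.

ch 4, 5.780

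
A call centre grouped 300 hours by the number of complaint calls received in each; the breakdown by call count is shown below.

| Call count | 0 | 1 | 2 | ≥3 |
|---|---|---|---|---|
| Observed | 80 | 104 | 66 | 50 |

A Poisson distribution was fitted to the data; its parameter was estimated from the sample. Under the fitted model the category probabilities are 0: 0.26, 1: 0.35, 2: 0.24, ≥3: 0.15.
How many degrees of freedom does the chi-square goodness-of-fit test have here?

2

There are k = 4 categories and 1 parameter estimated from the data, so df = 4 − 1 − 1 = 2.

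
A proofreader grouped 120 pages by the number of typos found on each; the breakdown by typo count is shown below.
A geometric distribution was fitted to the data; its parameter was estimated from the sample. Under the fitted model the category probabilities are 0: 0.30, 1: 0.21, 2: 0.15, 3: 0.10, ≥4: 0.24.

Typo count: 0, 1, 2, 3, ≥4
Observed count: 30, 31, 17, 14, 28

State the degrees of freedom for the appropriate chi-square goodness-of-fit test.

There are k = 5 categories and 1 parameter estimated from the data, so df = 5 − 1 − 1 = 3.

3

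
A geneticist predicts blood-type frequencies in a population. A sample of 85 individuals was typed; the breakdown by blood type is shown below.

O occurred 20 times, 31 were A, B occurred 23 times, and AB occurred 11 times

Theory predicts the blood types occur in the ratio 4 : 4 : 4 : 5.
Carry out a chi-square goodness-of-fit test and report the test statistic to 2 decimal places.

14.34

Ratio total = 17. Expected counts: 85×4/17 = 20, 85×4/17 = 20, 85×4/17 = 20, 85×5/17 = 25.
cat         O        E   (O−E)²/E
O          20       20      0.000
A          31       20      6.050
B          23       20      0.450
AB         11       25      7.840
Sum = 14.34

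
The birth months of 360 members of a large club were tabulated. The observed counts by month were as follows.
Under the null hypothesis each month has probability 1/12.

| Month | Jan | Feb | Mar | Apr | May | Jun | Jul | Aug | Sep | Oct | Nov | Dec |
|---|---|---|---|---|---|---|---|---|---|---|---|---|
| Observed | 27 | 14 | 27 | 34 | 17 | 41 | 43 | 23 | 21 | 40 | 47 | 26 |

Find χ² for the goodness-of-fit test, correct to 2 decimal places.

Expected count for each of the 12 categories: 360/12 = 30.
χ² = (27−30)²/30 + (14−30)²/30 + (27−30)²/30 + (34−30)²/30 + (17−30)²/30 + (41−30)²/30 + (43−30)²/30 + (23−30)²/30 + (21−30)²/30 + (40−30)²/30 + (47−30)²/30 + (26−30)²/30
   = 0.300 + 8.533 + 0.300 + 0.533 + 5.633 + 4.033 + 5.633 + 1.633 + 2.700 + 3.333 + 9.633 + 0.533
Sum = 42.80

42.80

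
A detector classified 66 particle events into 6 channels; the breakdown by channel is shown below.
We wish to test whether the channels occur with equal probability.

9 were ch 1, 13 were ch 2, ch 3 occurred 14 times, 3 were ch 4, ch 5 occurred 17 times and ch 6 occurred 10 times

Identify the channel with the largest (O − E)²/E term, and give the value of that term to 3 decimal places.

Under H₀ each category has probability 1/6, so each expected count is 66/6 = 11.
χ² = (9−11)²/11 + (13−11)²/11 + (14−11)²/11 + (3−11)²/11 + (17−11)²/11 + (10−11)²/11
   = 0.3636 + 0.3636 + 0.8182 + 5.8182 + 3.2727 + 0.0909
The largest term is for ch 4: 5.818.

ch 4, 5.818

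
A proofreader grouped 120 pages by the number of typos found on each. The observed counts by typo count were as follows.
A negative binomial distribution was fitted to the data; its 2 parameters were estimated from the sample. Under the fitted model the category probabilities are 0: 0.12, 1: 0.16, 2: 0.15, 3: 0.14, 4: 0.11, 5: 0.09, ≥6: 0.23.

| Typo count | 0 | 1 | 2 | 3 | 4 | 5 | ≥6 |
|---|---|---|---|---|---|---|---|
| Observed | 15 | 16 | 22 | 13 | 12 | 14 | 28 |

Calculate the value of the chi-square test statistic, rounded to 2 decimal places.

3.37

Expected counts E_i = n·p_i: 120×0.12 = 14.4, 120×0.16 = 19.2, 120×0.15 = 18, 120×0.14 = 16.8, 120×0.11 = 13.2, 120×0.09 = 10.8, 120×0.23 = 27.6.
χ² = (15−14.4)²/14.4 + (16−19.2)²/19.2 + (22−18)²/18 + (13−16.8)²/16.8 + (12−13.2)²/13.2 + (14−10.8)²/10.8 + (28−27.6)²/27.6
   = 0.025 + 0.533 + 0.889 + 0.860 + 0.109 + 0.948 + 0.006
Sum = 3.37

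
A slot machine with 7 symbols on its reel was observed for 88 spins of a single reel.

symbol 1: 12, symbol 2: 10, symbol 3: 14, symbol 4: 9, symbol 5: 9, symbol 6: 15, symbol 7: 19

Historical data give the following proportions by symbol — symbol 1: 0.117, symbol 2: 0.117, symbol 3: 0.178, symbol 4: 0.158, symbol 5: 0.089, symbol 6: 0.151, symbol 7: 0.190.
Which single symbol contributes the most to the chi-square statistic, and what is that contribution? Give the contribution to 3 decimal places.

Expected counts E_i = n·p_i: 88×0.117 = 10.296, 88×0.117 = 10.296, 88×0.178 = 15.664, 88×0.158 = 13.904, 88×0.089 = 7.832, 88×0.151 = 13.288, 88×0.190 = 16.72.
symbol 1: (12 − 10.296)²/10.296 = 2.903616/10.296 = 0.2820
symbol 2: (10 − 10.296)²/10.296 = 0.087616/10.296 = 0.0085
symbol 3: (14 − 15.664)²/15.664 = 2.768896/15.664 = 0.1768
symbol 4: (9 − 13.904)²/13.904 = 24.049216/13.904 = 1.7297
symbol 5: (9 − 7.832)²/7.832 = 1.364224/7.832 = 0.1742
symbol 6: (15 − 13.288)²/13.288 = 2.930944/13.288 = 0.2206
symbol 7: (19 − 16.72)²/16.72 = 5.1984/16.72 = 0.3109
The largest term is for symbol 4: 1.730.

symbol 4, 1.730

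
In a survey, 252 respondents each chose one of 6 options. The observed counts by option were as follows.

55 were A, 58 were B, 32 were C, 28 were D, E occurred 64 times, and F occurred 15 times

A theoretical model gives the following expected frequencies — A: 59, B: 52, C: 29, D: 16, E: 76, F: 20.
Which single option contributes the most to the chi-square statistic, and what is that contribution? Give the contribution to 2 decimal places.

cat         O        E   (O−E)²/E
A          55       59      0.271
B          58       52      0.692
C          32       29      0.310
D          28       16      9.000
E          64       76      1.895
F          15       20      1.250
The largest term is for D: 9.00.

D, 9.00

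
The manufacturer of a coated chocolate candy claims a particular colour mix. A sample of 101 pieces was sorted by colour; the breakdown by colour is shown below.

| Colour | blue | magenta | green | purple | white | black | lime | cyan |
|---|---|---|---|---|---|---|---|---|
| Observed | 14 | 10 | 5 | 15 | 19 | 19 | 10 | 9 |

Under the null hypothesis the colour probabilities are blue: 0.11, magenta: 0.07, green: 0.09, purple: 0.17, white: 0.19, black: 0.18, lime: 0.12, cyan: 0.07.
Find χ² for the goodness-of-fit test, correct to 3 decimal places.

Expected counts E_i = n·p_i: 101×0.11 = 11.11, 101×0.07 = 7.07, 101×0.09 = 9.09, 101×0.17 = 17.17, 101×0.19 = 19.19, 101×0.18 = 18.18, 101×0.12 = 12.12, 101×0.07 = 7.07.
χ² = (14−11.11)²/11.11 + (10−7.07)²/7.07 + (5−9.09)²/9.09 + (15−17.17)²/17.17 + (19−19.19)²/19.19 + (19−18.18)²/18.18 + (10−12.12)²/12.12 + (9−7.07)²/7.07
   = 0.7518 + 1.2143 + 1.8403 + 0.2743 + 0.0019 + 0.0370 + 0.3708 + 0.5269
Sum = 5.017

5.017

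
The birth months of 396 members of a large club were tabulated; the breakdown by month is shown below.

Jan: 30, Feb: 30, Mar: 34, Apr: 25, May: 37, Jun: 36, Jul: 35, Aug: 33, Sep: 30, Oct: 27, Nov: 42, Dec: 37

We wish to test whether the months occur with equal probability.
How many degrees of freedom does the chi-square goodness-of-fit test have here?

11

There are k = 12 categories and no parameters were estimated from the data, so df = 12 − 1 = 11.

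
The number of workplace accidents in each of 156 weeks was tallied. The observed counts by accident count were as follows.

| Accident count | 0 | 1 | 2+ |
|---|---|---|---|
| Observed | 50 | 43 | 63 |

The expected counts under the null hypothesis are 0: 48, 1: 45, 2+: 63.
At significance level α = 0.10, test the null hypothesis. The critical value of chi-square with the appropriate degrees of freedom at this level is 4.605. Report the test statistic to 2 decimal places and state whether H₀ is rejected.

0.17; do not reject

0: (50 − 48)²/48 = 4/48 = 0.083
1: (43 − 45)²/45 = 4/45 = 0.089
2+: (63 − 63)²/63 = 0/63 = 0.000
Sum = 0.17
df = 2. Since 0.17 < 4.605, we do not reject H₀.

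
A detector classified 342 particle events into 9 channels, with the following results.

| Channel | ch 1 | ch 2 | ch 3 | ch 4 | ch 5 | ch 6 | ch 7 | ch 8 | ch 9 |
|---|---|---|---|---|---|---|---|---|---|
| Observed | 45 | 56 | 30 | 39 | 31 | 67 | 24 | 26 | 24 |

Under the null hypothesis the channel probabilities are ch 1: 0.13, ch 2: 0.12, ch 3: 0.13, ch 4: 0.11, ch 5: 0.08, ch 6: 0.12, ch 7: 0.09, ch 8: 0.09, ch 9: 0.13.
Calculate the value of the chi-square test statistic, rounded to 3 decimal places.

Expected counts E_i = n·p_i: 342×0.13 = 44.46, 342×0.12 = 41.04, 342×0.13 = 44.46, 342×0.11 = 37.62, 342×0.08 = 27.36, 342×0.12 = 41.04, 342×0.09 = 30.78, 342×0.09 = 30.78, 342×0.13 = 44.46.
cat         O        E   (O−E)²/E
ch 1       45    44.46     0.0066
ch 2       56    41.04     5.4533
ch 3       30    44.46     4.7029
ch 4       39    37.62     0.0506
ch 5       31    27.36     0.4843
ch 6       67    41.04    16.4211
ch 7       24    30.78     1.4935
ch 8       26    30.78     0.7423
ch 9       24    44.46     9.4155
Sum = 38.770

38.770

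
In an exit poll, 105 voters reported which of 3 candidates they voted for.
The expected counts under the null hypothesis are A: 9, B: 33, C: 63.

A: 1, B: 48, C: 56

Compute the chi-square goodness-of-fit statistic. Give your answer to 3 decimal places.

14.707

A: (1 − 9)²/9 = 64/9 = 7.1111
B: (48 − 33)²/33 = 225/33 = 6.8182
C: (56 − 63)²/63 = 49/63 = 0.7778
Sum = 14.707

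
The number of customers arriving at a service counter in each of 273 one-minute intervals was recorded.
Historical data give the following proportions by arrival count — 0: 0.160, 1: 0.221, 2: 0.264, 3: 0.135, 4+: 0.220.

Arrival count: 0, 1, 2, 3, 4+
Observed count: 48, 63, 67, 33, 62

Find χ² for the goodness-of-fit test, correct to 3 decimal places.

Expected counts E_i = n·p_i: 273×0.160 = 43.68, 273×0.221 = 60.333, 273×0.264 = 72.072, 273×0.135 = 36.855, 273×0.220 = 60.06.
cat         O        E   (O−E)²/E
0          48    43.68     0.4273
1          63   60.333     0.1179
2          67   72.072     0.3569
3          33   36.855     0.4032
4+         62    60.06     0.0627
Sum = 1.368

1.368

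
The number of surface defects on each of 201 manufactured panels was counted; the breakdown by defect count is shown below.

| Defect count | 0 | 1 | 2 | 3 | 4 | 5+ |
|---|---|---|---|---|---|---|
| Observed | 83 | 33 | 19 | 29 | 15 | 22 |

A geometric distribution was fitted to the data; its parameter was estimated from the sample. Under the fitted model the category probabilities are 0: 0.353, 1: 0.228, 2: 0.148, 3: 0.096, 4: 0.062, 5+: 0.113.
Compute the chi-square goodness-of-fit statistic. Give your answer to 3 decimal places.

14.939

Expected counts E_i = n·p_i: 201×0.353 = 70.953, 201×0.228 = 45.828, 201×0.148 = 29.748, 201×0.096 = 19.296, 201×0.062 = 12.462, 201×0.113 = 22.713.
χ² = (83−70.953)²/70.953 + (33−45.828)²/45.828 + (19−29.748)²/29.748 + (29−19.296)²/19.296 + (15−12.462)²/12.462 + (22−22.713)²/22.713
   = 2.0454 + 3.5908 + 3.8833 + 4.8802 + 0.5169 + 0.0224
Sum = 14.939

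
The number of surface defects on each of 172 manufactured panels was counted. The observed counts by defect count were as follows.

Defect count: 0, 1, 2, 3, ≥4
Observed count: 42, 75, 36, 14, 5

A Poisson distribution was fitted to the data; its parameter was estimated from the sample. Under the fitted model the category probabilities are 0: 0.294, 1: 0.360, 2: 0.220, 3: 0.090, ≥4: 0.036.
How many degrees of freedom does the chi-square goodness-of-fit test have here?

3

There are k = 5 categories and 1 parameter estimated from the data, so df = 5 − 1 − 1 = 3.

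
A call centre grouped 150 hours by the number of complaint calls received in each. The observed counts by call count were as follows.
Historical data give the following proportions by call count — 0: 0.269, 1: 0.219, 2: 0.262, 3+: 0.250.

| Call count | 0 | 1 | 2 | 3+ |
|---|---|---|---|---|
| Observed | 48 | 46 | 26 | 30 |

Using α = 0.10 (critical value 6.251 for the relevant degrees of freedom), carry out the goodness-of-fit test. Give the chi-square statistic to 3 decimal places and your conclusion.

12.715; reject

Expected counts E_i = n·p_i: 150×0.269 = 40.35, 150×0.219 = 32.85, 150×0.262 = 39.3, 150×0.250 = 37.5.
cat         O        E   (O−E)²/E
0          48    40.35     1.4504
1          46    32.85     5.2640
2          26     39.3     4.5010
3+         30     37.5     1.5000
Sum = 12.715
df = 3. Since 12.715 > 6.251, we reject H₀.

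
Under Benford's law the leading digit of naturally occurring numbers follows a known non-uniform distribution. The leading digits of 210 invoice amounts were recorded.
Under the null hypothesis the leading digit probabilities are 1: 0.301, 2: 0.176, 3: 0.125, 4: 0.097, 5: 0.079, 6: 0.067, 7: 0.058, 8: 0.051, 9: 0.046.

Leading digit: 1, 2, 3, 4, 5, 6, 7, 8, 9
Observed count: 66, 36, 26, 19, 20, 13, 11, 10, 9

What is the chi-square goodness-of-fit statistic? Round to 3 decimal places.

1.231

Expected counts E_i = n·p_i: 210×0.301 = 63.21, 210×0.176 = 36.96, 210×0.125 = 26.25, 210×0.097 = 20.37, 210×0.079 = 16.59, 210×0.067 = 14.07, 210×0.058 = 12.18, 210×0.051 = 10.71, 210×0.046 = 9.66.
cat         O        E   (O−E)²/E
1          66    63.21     0.1231
2          36    36.96     0.0249
3          26    26.25     0.0024
4          19    20.37     0.0921
5          20    16.59     0.7009
6          13    14.07     0.0814
7          11    12.18     0.1143
8          10    10.71     0.0471
9           9     9.66     0.0451
Sum = 1.231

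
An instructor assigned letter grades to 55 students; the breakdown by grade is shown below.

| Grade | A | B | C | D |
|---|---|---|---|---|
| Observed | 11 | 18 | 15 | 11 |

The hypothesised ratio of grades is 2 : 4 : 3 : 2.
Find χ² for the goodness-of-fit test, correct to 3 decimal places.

0.400

Ratio total = 11. Expected counts: 55×2/11 = 10, 55×4/11 = 20, 55×3/11 = 15, 55×2/11 = 10.
A: (11 − 10)²/10 = 1/10 = 0.1000
B: (18 − 20)²/20 = 4/20 = 0.2000
C: (15 − 15)²/15 = 0/15 = 0.0000
D: (11 − 10)²/10 = 1/10 = 0.1000
Sum = 0.400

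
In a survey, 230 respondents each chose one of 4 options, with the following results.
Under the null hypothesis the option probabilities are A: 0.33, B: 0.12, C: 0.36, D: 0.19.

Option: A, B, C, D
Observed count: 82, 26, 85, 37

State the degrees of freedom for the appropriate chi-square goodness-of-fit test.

There are k = 4 categories and no parameters were estimated from the data, so df = 4 − 1 = 3.

3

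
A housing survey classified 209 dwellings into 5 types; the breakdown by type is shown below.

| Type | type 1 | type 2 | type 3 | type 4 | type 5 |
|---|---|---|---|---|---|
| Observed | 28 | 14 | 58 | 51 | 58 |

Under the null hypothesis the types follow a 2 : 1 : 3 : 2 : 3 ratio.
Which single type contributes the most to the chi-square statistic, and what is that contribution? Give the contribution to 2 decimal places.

Ratio total = 11. Expected counts: 209×2/11 = 38, 209×1/11 = 19, 209×3/11 = 57, 209×2/11 = 38, 209×3/11 = 57.
type 1: (28 − 38)²/38 = 100/38 = 2.632
type 2: (14 − 19)²/19 = 25/19 = 1.316
type 3: (58 − 57)²/57 = 1/57 = 0.018
type 4: (51 − 38)²/38 = 169/38 = 4.447
type 5: (58 − 57)²/57 = 1/57 = 0.018
The largest term is for type 4: 4.45.

type 4, 4.45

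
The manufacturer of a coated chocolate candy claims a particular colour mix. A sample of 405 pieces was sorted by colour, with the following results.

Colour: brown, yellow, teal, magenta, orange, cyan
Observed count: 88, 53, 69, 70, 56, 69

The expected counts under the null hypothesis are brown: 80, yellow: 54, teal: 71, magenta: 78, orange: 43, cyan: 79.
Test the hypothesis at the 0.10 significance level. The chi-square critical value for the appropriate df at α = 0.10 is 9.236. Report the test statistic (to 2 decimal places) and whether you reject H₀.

6.89; do not reject

cat          O        E   (O−E)²/E
brown       88       80      0.800
yellow      53       54      0.019
teal        69       71      0.056
magenta     70       78      0.821
orange      56       43      3.930
cyan        69       79      1.266
Sum = 6.89
df = 5. Since 6.89 < 9.236, we do not reject H₀.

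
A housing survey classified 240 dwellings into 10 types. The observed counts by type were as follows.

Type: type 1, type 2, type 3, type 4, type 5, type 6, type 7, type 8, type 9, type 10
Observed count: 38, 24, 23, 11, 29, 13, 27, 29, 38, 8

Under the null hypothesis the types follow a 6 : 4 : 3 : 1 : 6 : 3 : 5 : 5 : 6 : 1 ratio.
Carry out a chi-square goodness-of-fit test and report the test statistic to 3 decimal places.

Ratio total = 40. Expected counts: 240×6/40 = 36, 240×4/40 = 24, 240×3/40 = 18, 240×1/40 = 6, 240×6/40 = 36, 240×3/40 = 18, 240×5/40 = 30, 240×5/40 = 30, 240×6/40 = 36, 240×1/40 = 6.
type 1: (38 − 36)²/36 = 4/36 = 0.1111
type 2: (24 − 24)²/24 = 0/24 = 0.0000
type 3: (23 − 18)²/18 = 25/18 = 1.3889
type 4: (11 − 6)²/6 = 25/6 = 4.1667
type 5: (29 − 36)²/36 = 49/36 = 1.3611
type 6: (13 − 18)²/18 = 25/18 = 1.3889
type 7: (27 − 30)²/30 = 9/30 = 0.3000
type 8: (29 − 30)²/30 = 1/30 = 0.0333
type 9: (38 − 36)²/36 = 4/36 = 0.1111
type 10: (8 − 6)²/6 = 4/6 = 0.6667
Sum = 9.528

9.528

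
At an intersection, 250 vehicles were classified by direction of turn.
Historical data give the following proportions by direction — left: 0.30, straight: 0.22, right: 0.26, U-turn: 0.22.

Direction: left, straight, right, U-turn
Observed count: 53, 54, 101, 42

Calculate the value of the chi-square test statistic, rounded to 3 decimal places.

Expected counts E_i = n·p_i: 250×0.30 = 75, 250×0.22 = 55, 250×0.26 = 65, 250×0.22 = 55.
cat           O        E   (O−E)²/E
left         53       75     6.4533
straight     54       55     0.0182
right       101       65    19.9385
U-turn       42       55     3.0727
Sum = 29.483

29.483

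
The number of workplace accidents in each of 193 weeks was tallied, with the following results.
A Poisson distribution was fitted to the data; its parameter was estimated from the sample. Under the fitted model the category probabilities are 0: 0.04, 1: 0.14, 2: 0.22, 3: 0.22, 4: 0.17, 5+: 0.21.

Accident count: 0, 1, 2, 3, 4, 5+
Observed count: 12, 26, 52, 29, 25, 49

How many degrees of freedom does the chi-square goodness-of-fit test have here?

There are k = 6 categories and 1 parameter estimated from the data, so df = 6 − 1 − 1 = 4.

4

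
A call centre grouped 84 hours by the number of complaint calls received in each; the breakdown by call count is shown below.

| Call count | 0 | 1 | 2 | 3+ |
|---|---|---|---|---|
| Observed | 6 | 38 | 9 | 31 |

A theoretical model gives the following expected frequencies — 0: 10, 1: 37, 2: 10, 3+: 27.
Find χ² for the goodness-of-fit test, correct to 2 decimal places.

2.32

0: (6 − 10)²/10 = 16/10 = 1.600
1: (38 − 37)²/37 = 1/37 = 0.027
2: (9 − 10)²/10 = 1/10 = 0.100
3+: (31 − 27)²/27 = 16/27 = 0.593
Sum = 2.32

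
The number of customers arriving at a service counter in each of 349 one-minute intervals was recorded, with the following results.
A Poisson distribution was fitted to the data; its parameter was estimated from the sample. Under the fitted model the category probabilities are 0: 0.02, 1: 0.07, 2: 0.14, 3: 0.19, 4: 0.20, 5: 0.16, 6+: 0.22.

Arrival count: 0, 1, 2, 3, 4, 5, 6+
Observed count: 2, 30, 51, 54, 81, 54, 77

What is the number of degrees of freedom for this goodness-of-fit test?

There are k = 7 categories and 1 parameter estimated from the data, so df = 7 − 1 − 1 = 5.

5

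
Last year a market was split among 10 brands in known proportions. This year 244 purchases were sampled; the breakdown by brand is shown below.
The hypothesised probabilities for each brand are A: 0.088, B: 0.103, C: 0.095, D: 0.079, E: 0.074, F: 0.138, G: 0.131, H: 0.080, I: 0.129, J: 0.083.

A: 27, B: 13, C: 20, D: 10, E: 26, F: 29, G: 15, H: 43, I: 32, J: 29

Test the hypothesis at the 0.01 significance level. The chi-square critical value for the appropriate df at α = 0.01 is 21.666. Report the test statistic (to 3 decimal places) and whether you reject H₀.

57.357; reject

Expected counts E_i = n·p_i: 244×0.088 = 21.472, 244×0.103 = 25.132, 244×0.095 = 23.18, 244×0.079 = 19.276, 244×0.074 = 18.056, 244×0.138 = 33.672, 244×0.131 = 31.964, 244×0.080 = 19.52, 244×0.129 = 31.476, 244×0.083 = 20.252.
χ² = (27−21.472)²/21.472 + (13−25.132)²/25.132 + (20−23.18)²/23.18 + (10−19.276)²/19.276 + (26−18.056)²/18.056 + (29−33.672)²/33.672 + (15−31.964)²/31.964 + (43−19.52)²/19.52 + (32−31.476)²/31.476 + (29−20.252)²/20.252
   = 1.4232 + 5.8565 + 0.4363 + 4.4638 + 3.4951 + 0.6482 + 9.0032 + 28.2434 + 0.0087 + 3.7788
Sum = 57.357
df = 9. Since 57.357 > 21.666, we reject H₀.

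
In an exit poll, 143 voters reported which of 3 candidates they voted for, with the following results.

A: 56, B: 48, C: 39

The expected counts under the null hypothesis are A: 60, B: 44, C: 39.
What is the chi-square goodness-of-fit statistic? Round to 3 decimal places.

A: (56 − 60)²/60 = 16/60 = 0.2667
B: (48 − 44)²/44 = 16/44 = 0.3636
C: (39 − 39)²/39 = 0/39 = 0.0000
Sum = 0.630

0.630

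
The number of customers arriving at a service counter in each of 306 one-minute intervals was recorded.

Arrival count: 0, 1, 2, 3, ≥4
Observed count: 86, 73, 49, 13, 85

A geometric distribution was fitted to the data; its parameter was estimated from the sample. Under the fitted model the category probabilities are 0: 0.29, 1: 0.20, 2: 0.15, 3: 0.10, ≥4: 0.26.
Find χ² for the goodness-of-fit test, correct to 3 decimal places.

13.064

Expected counts E_i = n·p_i: 306×0.29 = 88.74, 306×0.20 = 61.2, 306×0.15 = 45.9, 306×0.10 = 30.6, 306×0.26 = 79.56.
χ² = (86−88.74)²/88.74 + (73−61.2)²/61.2 + (49−45.9)²/45.9 + (13−30.6)²/30.6 + (85−79.56)²/79.56
   = 0.0846 + 2.2752 + 0.2094 + 10.1229 + 0.3720
Sum = 13.064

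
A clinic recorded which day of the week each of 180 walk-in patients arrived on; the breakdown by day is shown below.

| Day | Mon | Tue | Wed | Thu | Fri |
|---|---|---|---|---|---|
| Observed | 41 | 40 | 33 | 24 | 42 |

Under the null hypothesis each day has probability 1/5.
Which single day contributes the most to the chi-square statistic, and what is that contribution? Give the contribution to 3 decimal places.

Thu, 4.000

Under H₀ each category has probability 1/5, so each expected count is 180/5 = 36.
χ² = (41−36)²/36 + (40−36)²/36 + (33−36)²/36 + (24−36)²/36 + (42−36)²/36
   = 0.6944 + 0.4444 + 0.2500 + 4.0000 + 1.0000
The largest term is for Thu: 4.000.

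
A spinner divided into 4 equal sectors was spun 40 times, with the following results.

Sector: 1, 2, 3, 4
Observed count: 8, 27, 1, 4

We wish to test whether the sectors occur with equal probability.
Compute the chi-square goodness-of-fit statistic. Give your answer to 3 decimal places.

Under H₀ each category has probability 1/4, so each expected count is 40/4 = 10.
1: (8 − 10)²/10 = 4/10 = 0.4000
2: (27 − 10)²/10 = 289/10 = 28.9000
3: (1 − 10)²/10 = 81/10 = 8.1000
4: (4 − 10)²/10 = 36/10 = 3.6000
Sum = 41.000

41.000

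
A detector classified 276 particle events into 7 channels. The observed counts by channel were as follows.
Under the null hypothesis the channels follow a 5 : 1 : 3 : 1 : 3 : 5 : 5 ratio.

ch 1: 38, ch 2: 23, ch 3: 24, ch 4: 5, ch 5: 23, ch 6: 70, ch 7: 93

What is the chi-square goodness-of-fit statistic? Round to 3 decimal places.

Ratio total = 23. Expected counts: 276×5/23 = 60, 276×1/23 = 12, 276×3/23 = 36, 276×1/23 = 12, 276×3/23 = 36, 276×5/23 = 60, 276×5/23 = 60.
ch 1: (38 − 60)²/60 = 484/60 = 8.0667
ch 2: (23 − 12)²/12 = 121/12 = 10.0833
ch 3: (24 − 36)²/36 = 144/36 = 4.0000
ch 4: (5 − 12)²/12 = 49/12 = 4.0833
ch 5: (23 − 36)²/36 = 169/36 = 4.6944
ch 6: (70 − 60)²/60 = 100/60 = 1.6667
ch 7: (93 − 60)²/60 = 1089/60 = 18.1500
Sum = 50.744

50.744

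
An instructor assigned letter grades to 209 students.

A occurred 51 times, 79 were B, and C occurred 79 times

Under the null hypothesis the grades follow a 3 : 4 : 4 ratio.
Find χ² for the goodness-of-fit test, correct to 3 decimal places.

0.868

Ratio total = 11. Expected counts: 209×3/11 = 57, 209×4/11 = 76, 209×4/11 = 76.
χ² = (51−57)²/57 + (79−76)²/76 + (79−76)²/76
   = 0.6316 + 0.1184 + 0.1184
Sum = 0.868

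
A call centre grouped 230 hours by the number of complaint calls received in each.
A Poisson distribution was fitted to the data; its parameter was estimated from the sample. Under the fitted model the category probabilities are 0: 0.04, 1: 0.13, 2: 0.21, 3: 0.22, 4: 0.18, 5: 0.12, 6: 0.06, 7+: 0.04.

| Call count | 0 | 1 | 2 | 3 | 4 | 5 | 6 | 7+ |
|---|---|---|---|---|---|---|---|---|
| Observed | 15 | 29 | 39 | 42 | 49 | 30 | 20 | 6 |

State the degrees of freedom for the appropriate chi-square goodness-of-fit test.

There are k = 8 categories and 1 parameter estimated from the data, so df = 8 − 1 − 1 = 6.

6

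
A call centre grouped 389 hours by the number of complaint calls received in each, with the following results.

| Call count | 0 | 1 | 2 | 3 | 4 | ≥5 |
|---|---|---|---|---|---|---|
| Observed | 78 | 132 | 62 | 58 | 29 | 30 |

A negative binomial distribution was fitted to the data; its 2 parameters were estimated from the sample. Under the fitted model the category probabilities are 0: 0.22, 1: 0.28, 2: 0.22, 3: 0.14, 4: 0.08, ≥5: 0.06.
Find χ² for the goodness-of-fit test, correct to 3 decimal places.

Expected counts E_i = n·p_i: 389×0.22 = 85.58, 389×0.28 = 108.92, 389×0.22 = 85.58, 389×0.14 = 54.46, 389×0.08 = 31.12, 389×0.06 = 23.34.
cat         O        E   (O−E)²/E
0          78    85.58     0.6714
1         132   108.92     4.8906
2          62    85.58     6.4970
3          58    54.46     0.2301
4          29    31.12     0.1444
≥5         30    23.34     1.9004
Sum = 14.334

14.334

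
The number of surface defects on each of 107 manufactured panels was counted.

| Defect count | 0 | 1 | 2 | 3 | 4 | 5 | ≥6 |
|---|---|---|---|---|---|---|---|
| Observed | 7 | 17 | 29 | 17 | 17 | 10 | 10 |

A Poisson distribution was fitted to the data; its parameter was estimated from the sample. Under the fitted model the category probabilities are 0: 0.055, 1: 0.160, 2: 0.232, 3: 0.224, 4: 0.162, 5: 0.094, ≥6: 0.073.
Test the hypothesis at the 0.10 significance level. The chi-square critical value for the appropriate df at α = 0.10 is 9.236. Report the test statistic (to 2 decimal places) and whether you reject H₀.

3.56; do not reject

Expected counts E_i = n·p_i: 107×0.055 = 5.885, 107×0.160 = 17.12, 107×0.232 = 24.824, 107×0.224 = 23.968, 107×0.162 = 17.334, 107×0.094 = 10.058, 107×0.073 = 7.811.
χ² = (7−5.885)²/5.885 + (17−17.12)²/17.12 + (29−24.824)²/24.824 + (17−23.968)²/23.968 + (17−17.334)²/17.334 + (10−10.058)²/10.058 + (10−7.811)²/7.811
   = 0.211 + 0.001 + 0.703 + 2.026 + 0.006 + 0.000 + 0.613
Sum = 3.56
df = 5. Since 3.56 < 9.236, we do not reject H₀.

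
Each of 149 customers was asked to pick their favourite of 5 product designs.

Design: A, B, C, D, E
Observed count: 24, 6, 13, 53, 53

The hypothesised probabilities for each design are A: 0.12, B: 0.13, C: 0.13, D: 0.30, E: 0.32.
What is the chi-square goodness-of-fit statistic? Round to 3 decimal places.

15.553

Expected counts E_i = n·p_i: 149×0.12 = 17.88, 149×0.13 = 19.37, 149×0.13 = 19.37, 149×0.30 = 44.7, 149×0.32 = 47.68.
cat         O        E   (O−E)²/E
A          24    17.88     2.0948
B           6    19.37     9.2285
C          13    19.37     2.0948
D          53     44.7     1.5412
E          53    47.68     0.5936
Sum = 15.553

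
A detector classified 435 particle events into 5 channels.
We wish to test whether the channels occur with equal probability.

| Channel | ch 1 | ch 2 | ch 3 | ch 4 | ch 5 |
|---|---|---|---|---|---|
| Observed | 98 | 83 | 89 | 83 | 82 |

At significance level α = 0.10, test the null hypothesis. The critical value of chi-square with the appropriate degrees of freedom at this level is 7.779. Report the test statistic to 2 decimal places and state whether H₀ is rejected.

2.09; do not reject

Expected count for each of the 5 categories: 435/5 = 87.
cat         O        E   (O−E)²/E
ch 1       98       87      1.391
ch 2       83       87      0.184
ch 3       89       87      0.046
ch 4       83       87      0.184
ch 5       82       87      0.287
Sum = 2.09
df = 4. Since 2.09 < 7.779, we do not reject H₀.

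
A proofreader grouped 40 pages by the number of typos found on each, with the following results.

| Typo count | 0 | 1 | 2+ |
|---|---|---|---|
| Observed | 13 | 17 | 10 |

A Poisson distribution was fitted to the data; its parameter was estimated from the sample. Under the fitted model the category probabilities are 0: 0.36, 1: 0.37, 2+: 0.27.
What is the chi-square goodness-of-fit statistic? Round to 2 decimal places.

0.52

Expected counts E_i = n·p_i: 40×0.36 = 14.4, 40×0.37 = 14.8, 40×0.27 = 10.8.
χ² = (13−14.4)²/14.4 + (17−14.8)²/14.8 + (10−10.8)²/10.8
   = 0.136 + 0.327 + 0.059
Sum = 0.52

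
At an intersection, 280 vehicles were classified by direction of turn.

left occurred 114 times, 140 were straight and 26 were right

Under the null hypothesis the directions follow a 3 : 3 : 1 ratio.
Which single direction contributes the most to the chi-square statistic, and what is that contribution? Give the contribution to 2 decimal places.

Ratio total = 7. Expected counts: 280×3/7 = 120, 280×3/7 = 120, 280×1/7 = 40.
cat           O        E   (O−E)²/E
left        114      120      0.300
straight    140      120      3.333
right        26       40      4.900
The largest term is for right: 4.90.

right, 4.90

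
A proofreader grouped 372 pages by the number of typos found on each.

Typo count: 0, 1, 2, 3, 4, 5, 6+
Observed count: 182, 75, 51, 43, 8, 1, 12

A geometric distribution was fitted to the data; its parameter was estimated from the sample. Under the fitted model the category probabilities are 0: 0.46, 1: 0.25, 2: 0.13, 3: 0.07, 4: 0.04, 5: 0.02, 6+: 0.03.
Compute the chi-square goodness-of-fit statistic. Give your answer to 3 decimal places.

24.185

Expected counts E_i = n·p_i: 372×0.46 = 171.12, 372×0.25 = 93, 372×0.13 = 48.36, 372×0.07 = 26.04, 372×0.04 = 14.88, 372×0.02 = 7.44, 372×0.03 = 11.16.
0: (182 − 171.12)²/171.12 = 118.3744/171.12 = 0.6918
1: (75 − 93)²/93 = 324/93 = 3.4839
2: (51 − 48.36)²/48.36 = 6.9696/48.36 = 0.1441
3: (43 − 26.04)²/26.04 = 287.6416/26.04 = 11.0461
4: (8 − 14.88)²/14.88 = 47.3344/14.88 = 3.1811
5: (1 − 7.44)²/7.44 = 41.4736/7.44 = 5.5744
6+: (12 − 11.16)²/11.16 = 0.7056/11.16 = 0.0632
Sum = 24.185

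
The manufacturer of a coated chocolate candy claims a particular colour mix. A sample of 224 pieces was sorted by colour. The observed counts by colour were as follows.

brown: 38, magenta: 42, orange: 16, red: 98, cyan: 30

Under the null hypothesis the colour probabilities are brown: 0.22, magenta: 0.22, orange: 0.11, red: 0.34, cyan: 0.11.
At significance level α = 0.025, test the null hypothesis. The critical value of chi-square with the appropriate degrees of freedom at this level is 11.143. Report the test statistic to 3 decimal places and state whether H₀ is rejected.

14.116; reject

Expected counts E_i = n·p_i: 224×0.22 = 49.28, 224×0.22 = 49.28, 224×0.11 = 24.64, 224×0.34 = 76.16, 224×0.11 = 24.64.
χ² = (38−49.28)²/49.28 + (42−49.28)²/49.28 + (16−24.64)²/24.64 + (98−76.16)²/76.16 + (30−24.64)²/24.64
   = 2.5819 + 1.0755 + 3.0296 + 6.2629 + 1.1660
Sum = 14.116
df = 4. Since 14.116 > 11.143, we reject H₀.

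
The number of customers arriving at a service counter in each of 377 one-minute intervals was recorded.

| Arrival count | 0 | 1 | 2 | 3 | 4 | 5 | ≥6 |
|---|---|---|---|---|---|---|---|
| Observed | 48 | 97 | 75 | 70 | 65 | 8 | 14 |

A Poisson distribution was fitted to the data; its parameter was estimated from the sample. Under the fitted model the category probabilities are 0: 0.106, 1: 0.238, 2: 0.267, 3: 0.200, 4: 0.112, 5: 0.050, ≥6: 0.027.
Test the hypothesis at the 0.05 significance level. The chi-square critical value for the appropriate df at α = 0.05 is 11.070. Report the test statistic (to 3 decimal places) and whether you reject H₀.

Expected counts E_i = n·p_i: 377×0.106 = 39.962, 377×0.238 = 89.726, 377×0.267 = 100.659, 377×0.200 = 75.4, 377×0.112 = 42.224, 377×0.050 = 18.85, 377×0.027 = 10.179.
cat         O        E   (O−E)²/E
0          48   39.962     1.6168
1          97   89.726     0.5897
2          75  100.659     6.5407
3          70     75.4     0.3867
4          65   42.224    12.2856
5           8    18.85     6.2452
≥6         14   10.179     1.4343
Sum = 29.099
df = 5. Since 29.099 > 11.070, we reject H₀.

29.099; reject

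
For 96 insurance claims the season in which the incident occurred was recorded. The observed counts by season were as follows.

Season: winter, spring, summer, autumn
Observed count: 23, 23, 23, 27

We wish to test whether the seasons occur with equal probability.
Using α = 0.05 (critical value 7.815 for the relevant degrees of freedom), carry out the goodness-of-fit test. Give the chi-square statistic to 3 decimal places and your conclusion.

Under H₀ each category has probability 1/4, so each expected count is 96/4 = 24.
χ² = (23−24)²/24 + (23−24)²/24 + (23−24)²/24 + (27−24)²/24
   = 0.0417 + 0.0417 + 0.0417 + 0.3750
Sum = 0.500
df = 3. Since 0.500 < 7.815, we do not reject H₀.

0.500; do not reject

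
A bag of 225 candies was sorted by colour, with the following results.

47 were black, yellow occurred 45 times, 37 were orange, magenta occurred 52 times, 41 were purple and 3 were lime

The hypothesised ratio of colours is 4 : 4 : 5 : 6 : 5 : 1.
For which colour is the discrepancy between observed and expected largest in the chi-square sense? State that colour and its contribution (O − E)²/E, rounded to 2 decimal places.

lime, 4.00

Ratio total = 25. Expected counts: 225×4/25 = 36, 225×4/25 = 36, 225×5/25 = 45, 225×6/25 = 54, 225×5/25 = 45, 225×1/25 = 9.
χ² = (47−36)²/36 + (45−36)²/36 + (37−45)²/45 + (52−54)²/54 + (41−45)²/45 + (3−9)²/9
   = 3.361 + 2.250 + 1.422 + 0.074 + 0.356 + 4.000
The largest term is for lime: 4.00.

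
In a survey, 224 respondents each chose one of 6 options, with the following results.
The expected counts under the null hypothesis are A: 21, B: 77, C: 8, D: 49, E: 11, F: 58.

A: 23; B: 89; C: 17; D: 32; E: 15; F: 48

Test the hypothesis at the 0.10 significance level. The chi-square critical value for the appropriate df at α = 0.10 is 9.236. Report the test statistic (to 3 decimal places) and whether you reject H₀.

cat         O        E   (O−E)²/E
A          23       21     0.1905
B          89       77     1.8701
C          17        8    10.1250
D          32       49     5.8980
E          15       11     1.4545
F          48       58     1.7241
Sum = 21.262
df = 5. Since 21.262 > 9.236, we reject H₀.

21.262; reject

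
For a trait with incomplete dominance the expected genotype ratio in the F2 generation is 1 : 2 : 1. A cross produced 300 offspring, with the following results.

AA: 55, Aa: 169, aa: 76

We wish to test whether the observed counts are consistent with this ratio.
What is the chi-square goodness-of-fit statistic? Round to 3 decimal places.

7.753

Ratio total = 4. Expected counts: 300×1/4 = 75, 300×2/4 = 150, 300×1/4 = 75.
χ² = (55−75)²/75 + (169−150)²/150 + (76−75)²/75
   = 5.3333 + 2.4067 + 0.0133
Sum = 7.753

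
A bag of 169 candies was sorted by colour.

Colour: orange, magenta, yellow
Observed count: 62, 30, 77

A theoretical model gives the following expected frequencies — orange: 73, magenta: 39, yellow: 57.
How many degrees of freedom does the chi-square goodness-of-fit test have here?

There are k = 3 categories and no parameters were estimated from the data, so df = 3 − 1 = 2.

2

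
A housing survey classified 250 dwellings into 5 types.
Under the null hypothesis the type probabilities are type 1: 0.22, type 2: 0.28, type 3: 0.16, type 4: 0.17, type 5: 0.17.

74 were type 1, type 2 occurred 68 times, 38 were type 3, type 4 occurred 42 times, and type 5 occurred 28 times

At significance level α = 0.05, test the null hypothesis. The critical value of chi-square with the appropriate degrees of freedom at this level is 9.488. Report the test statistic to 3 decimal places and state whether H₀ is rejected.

11.674; reject

Expected counts E_i = n·p_i: 250×0.22 = 55, 250×0.28 = 70, 250×0.16 = 40, 250×0.17 = 42.5, 250×0.17 = 42.5.
type 1: (74 − 55)²/55 = 361/55 = 6.5636
type 2: (68 − 70)²/70 = 4/70 = 0.0571
type 3: (38 − 40)²/40 = 4/40 = 0.1000
type 4: (42 − 42.5)²/42.5 = 0.25/42.5 = 0.0059
type 5: (28 − 42.5)²/42.5 = 210.25/42.5 = 4.9471
Sum = 11.674
df = 4. Since 11.674 > 9.488, we reject H₀.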